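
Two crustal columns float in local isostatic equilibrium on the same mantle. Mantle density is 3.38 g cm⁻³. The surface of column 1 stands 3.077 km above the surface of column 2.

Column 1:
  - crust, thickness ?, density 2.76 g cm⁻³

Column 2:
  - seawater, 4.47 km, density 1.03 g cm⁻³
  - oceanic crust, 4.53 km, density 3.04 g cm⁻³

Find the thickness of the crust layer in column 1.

Take the compensation level at the base of the deeper column (depth z_c below the surface of column 1) and equate Σ ρ_i t_i down to z_c; mantle fills any gap and the z_c terms cancel.
Column 1: x×2.76 + (z_c − 0 − x)×3.38
Column 2: 3.077×0 + 4.47×1.03 + 4.53×3.04 + (z_c − 3.077 − 9)×3.38
The z_c×3.38 term appears on both sides and cancels. Collect the known terms of each column as K = Σ(ρt)_known − 3.38 × (depth of known layers): K_1 = 0 − 3.38×0 = 0; K_2 = 18.3753 − 3.38×(3.077 + 9) = −22.44496.
Balance: K_1 − x×(3.38 − 2.76) = K_2, so x = (K_1 − K_2)/(3.38 − 2.76) = 22.445/0.62 = 36.2 km.

36.2 km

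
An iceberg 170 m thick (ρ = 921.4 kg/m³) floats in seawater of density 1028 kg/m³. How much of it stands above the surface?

17.6 m

Floating equilibrium: submerged depth d = t ρ_obj/ρ_fluid = 170 m × 921.4/1028 = 152.4 m.
Freeboard = t − d = 170 m − 152.4 m = 17.6 m.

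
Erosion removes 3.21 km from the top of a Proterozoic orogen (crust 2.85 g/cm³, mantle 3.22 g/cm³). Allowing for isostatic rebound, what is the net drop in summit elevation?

0.369 km

Rebound u = e ρ_c/ρ_m = 3.21 km × 2.85/3.22 = 2.841 km.
Net surface drop = e − u = 3.21 km − 2.841 km = e (ρ_m − ρ_c)/ρ_m = 0.369 km.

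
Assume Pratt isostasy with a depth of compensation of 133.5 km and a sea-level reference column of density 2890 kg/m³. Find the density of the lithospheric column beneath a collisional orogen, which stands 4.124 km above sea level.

Pratt balance: ρ_ref D = ρ (D + h).
ρ = ρ_ref D/(D + h) = 2890 × 133.5 km/(133.5 km + 4.124 km) = 2800 kg/m³.

2800 kg/m³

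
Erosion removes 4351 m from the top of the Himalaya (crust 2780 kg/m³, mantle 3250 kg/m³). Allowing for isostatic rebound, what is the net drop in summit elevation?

629 m

Rebound u = e ρ_c/ρ_m = 4351 m × 2780/3250 = 3722 m.
Net surface drop = e − u = 4351 m − 3722 m = e (ρ_m − ρ_c)/ρ_m = 629 m.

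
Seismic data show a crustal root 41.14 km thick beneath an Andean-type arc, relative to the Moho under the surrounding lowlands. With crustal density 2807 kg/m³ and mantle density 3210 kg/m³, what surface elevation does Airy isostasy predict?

5.91 km

Isostatic balance requires: ρ_c h = (ρ_m − ρ_c) r.
h = r (ρ_m − ρ_c) / ρ_c = 41.14 km × (3210 − 2807) / 2807 = 5.91 km.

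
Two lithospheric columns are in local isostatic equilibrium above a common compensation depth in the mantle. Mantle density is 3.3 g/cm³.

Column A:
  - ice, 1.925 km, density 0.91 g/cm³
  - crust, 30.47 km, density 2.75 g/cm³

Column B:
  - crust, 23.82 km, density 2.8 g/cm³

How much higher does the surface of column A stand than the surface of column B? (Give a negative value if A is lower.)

2.86 km

For any compensation level in the mantle, the mantle terms cancel and isostasy reduces to e = (Σt_A − Σt_B) − (Σ(ρt)_A − Σ(ρt)_B) / ρ_m.
Σt_A = 32.395 km; Σt_B = 23.82 km; Σ(ρt)_A = 85.54425; Σ(ρt)_B = 66.696 (in km·g/cm³).
e = (32.395 − 23.82) − (85.54425 − 66.696) / 3.3 = 2.86 km.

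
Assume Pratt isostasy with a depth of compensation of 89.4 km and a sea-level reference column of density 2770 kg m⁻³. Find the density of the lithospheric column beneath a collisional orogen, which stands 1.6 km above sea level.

2720 kg m⁻³

Pratt balance: ρ_ref D = ρ (D + h).
ρ = ρ_ref D/(D + h) = 2770 × 89.4 km/(89.4 km + 1.6 km) = 2720 kg m⁻³.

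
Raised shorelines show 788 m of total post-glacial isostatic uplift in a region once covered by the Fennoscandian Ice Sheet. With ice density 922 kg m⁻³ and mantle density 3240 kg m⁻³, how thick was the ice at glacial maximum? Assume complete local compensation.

u = t ρ_ice/ρ_m → t = u ρ_m/ρ_ice = 788 m × 3240/922 = 2770 m.

2770 m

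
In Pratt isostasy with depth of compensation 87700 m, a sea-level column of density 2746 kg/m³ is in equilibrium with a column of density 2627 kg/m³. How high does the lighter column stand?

3970 m

ρ_ref D = ρ (D + h) → h = D (ρ_ref − ρ)/ρ.
h = 87700 m × (2746 − 2627)/2627 = 3970 m.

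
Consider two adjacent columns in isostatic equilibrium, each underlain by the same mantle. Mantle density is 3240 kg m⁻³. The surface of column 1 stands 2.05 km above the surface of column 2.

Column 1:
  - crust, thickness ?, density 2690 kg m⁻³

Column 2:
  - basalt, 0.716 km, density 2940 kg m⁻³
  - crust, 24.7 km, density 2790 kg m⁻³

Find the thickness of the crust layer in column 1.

32.7 km

Take the compensation level at the base of the deeper column (depth z_c below the surface of column 1) and equate Σ ρ_i t_i down to z_c; mantle fills any gap and the z_c terms cancel.
Column 1: x×2690 + (z_c − 0 − x)×3240
Column 2: 2.05×0 + 0.716×2940 + 24.7×2790 + (z_c − 2.05 − 25.416)×3240
The z_c×3240 term appears on both sides and cancels. Collect the known terms of each column as K = Σ(ρt)_known − 3240 × (depth of known layers): K_1 = 0 − 3240×0 = 0; K_2 = 71018.04 − 3240×(2.05 + 25.416) = −17971.8.
Balance: K_1 − x×(3240 − 2690) = K_2, so x = (K_1 − K_2)/(3240 − 2690) = 17971.8/550 = 32.7 km.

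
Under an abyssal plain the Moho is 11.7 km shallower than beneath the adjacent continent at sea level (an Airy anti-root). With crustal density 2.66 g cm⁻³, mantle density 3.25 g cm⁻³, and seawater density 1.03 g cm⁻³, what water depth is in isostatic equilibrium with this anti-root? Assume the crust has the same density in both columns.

4.23 km

Replacing a thickness d of crust by seawater at the top must be balanced by replacing crust with mantle at the base: d (ρ_c − ρ_w) = a (ρ_m − ρ_c).
d = a (ρ_m − ρ_c)/(ρ_c − ρ_w) = 11.7 km × 0.59/1.63 = 4.23 km.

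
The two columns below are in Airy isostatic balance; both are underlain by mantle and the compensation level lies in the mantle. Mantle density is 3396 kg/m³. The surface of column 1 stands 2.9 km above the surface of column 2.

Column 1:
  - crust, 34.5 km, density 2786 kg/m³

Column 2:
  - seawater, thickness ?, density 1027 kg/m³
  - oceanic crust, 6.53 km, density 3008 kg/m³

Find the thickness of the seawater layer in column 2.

Take the compensation level at the base of the deeper column (depth z_c below the surface of column 1) and equate Σ ρ_i t_i down to z_c; mantle fills any gap and the z_c terms cancel.
Column 1: 34.5×2786 + (z_c − 34.5)×3396
Column 2: 2.9×0 + x×1027 + 6.53×3008 + (z_c − 2.9 − 6.53 − x)×3396
The z_c×3396 term appears on both sides and cancels. Collect the known terms of each column as K = Σ(ρt)_known − 3396 × (depth of known layers): K_1 = 96117 − 3396×34.5 = −21045; K_2 = 19642.24 − 3396×(2.9 + 6.53) = −12382.04.
Balance: K_1 = K_2 − x×(3396 − 1027), so x = (K_2 − K_1)/(3396 − 1027) = 8662.96/2369 = 3.66 km.

3.66 km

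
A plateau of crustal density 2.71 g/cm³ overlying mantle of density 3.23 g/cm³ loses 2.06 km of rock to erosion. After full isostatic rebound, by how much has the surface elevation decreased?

0.332 km

Rebound u = e ρ_c/ρ_m = 2.06 km × 2.71/3.23 = 1.728 km.
Net surface drop = e − u = 2.06 km − 1.728 km = e (ρ_m − ρ_c)/ρ_m = 0.332 km.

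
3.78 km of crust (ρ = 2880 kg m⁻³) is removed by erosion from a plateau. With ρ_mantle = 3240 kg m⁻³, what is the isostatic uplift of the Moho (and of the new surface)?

3.36 km

Unloading: uplift u = e ρ_c/ρ_m = 3.78 km × 2880/3240 = 3.36 km.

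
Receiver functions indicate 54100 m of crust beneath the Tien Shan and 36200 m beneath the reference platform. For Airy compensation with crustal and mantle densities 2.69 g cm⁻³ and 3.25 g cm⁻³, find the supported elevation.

Excess crust Δ = 54100 m − 36200 m = 17900 m, split between elevation h and root r with h + r = Δ.
Airy balance ρ_c h = (ρ_m − ρ_c) r gives r = h ρ_c/(ρ_m − ρ_c), so h (1 + ρ_c/(ρ_m − ρ_c)) = Δ, i.e. h = Δ (ρ_m − ρ_c)/ρ_m.
h = 17900 m × 0.56/3.25 = 3080 m.

3080 m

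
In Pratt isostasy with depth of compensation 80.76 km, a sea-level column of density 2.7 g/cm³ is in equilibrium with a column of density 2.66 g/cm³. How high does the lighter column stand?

1.21 km

ρ_ref D = ρ (D + h) → h = D (ρ_ref − ρ)/ρ.
h = 80.76 km × (2.7 − 2.66)/2.66 = 1.21 km.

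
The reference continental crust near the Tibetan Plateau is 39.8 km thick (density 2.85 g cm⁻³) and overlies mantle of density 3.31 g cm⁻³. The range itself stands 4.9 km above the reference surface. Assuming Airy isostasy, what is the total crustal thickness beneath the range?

Root depth r = h ρ_c / (ρ_m − ρ_c) = 4.9 km × 2.85 / 0.46 = 30.36 km.
Total thickness = T + h + r = 39.8 km + 4.9 km + 30.36 km = 75.1 km.

75.1 km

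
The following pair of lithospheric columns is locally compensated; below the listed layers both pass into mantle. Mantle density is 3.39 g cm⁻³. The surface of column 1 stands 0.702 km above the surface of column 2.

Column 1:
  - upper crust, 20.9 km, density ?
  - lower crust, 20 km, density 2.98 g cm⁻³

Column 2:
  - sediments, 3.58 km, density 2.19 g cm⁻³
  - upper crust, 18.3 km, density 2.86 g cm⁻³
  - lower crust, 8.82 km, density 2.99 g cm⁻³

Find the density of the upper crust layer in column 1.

Take the compensation level at the base of the deeper column (depth z_c below the surface of column 1) and equate Σ ρ_i t_i down to z_c; mantle fills any gap and the z_c terms cancel.
Column 1: 20.9×ρ + 20×2.98 + (z_c − 40.9)×3.39
Column 2: 0.702×0 + 3.58×2.19 + 18.3×2.86 + 8.82×2.99 + (z_c − 0.702 − 30.7)×3.39
The z_c×3.39 term appears on both sides and cancels. Collect the known terms of each column as K = Σ(ρt)_known − 3.39 × (depth of known layers): K_1 = 59.6 − 3.39×40.9 = −79.051; K_2 = 86.55 − 3.39×(0.702 + 30.7) = −19.90278.
Balance: K_1 + 20.9×ρ = K_2, so ρ = (K_2 − K_1)/20.9 = 59.1482/20.9 = 2.83 g cm⁻³.

2.83 g cm⁻³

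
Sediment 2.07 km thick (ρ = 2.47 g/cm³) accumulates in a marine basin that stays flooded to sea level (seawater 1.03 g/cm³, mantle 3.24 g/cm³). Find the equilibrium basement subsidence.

Submarine loading: the sediment displaces seawater, and the subsidence is in turn flooded, so s (ρ_m − ρ_w) = t (ρ_sed − ρ_w).
s = 2.07 km × (2.47 − 1.03) / (3.24 − 1.03) = 1.35 km.

1.35 km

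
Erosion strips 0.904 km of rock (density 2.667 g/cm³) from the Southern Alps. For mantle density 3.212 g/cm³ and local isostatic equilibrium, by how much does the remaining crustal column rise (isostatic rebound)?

Unloading: uplift u = e ρ_c/ρ_m = 0.904 km × 2.667/3.212 = 0.751 km.

0.751 km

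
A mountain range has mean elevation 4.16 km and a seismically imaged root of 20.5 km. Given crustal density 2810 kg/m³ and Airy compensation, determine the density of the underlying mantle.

3380 kg/m³

Airy balance: ρ_c h = (ρ_m − ρ_c) r → ρ_m = ρ_c (1 + h/r).
ρ_m = 2810 × (1 + 4.16 km/20.5 km) = 3380 kg/m³.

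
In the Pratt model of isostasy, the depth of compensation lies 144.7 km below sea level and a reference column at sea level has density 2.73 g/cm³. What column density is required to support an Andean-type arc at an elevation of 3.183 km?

2.67 g/cm³

Pratt balance: ρ_ref D = ρ (D + h).
ρ = ρ_ref D/(D + h) = 2.73 × 144.7 km/(144.7 km + 3.183 km) = 2.67 g/cm³.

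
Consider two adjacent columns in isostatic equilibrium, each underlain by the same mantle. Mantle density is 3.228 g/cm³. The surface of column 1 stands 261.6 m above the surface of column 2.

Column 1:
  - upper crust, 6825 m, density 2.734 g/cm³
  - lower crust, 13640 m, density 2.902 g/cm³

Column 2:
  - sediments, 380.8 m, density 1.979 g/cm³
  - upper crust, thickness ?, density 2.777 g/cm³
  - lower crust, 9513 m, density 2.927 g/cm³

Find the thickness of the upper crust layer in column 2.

Take the compensation level at the base of the deeper column (depth z_c below the surface of column 1) and equate Σ ρ_i t_i down to z_c; mantle fills any gap and the z_c terms cancel.
Column 1: 6825×2.734 + 13640×2.902 + (z_c − 20465)×3.228
Column 2: 261.6×0 + 380.8×1.979 + x×2.777 + 9513×2.927 + (z_c − 261.6 − 9893.8 − x)×3.228
The z_c×3.228 term appears on both sides and cancels. Collect the known terms of each column as K = Σ(ρt)_known − 3.228 × (depth of known layers): K_1 = 58242.83 − 3.228×20465 = −7818.19; K_2 = 28598.1542 − 3.228×(261.6 + 9893.8) = −4183.477.
Balance: K_1 = K_2 − x×(3.228 − 2.777), so x = (K_2 − K_1)/(3.228 − 2.777) = 3634.71/0.451 = 8060 m.

8060 m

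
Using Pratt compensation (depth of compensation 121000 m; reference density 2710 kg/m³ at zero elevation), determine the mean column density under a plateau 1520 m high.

Pratt balance: ρ_ref D = ρ (D + h).
ρ = ρ_ref D/(D + h) = 2710 × 121000 m/(121000 m + 1520 m) = 2680 kg/m³.

2680 kg/m³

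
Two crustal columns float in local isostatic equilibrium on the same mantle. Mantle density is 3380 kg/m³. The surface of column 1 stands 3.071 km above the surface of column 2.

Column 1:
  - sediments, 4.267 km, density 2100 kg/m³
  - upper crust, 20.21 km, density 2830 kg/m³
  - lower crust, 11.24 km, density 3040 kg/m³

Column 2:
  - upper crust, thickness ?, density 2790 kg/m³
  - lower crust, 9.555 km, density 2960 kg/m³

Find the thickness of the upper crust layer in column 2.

10.2 km

Take the compensation level at the base of the deeper column (depth z_c below the surface of column 1) and equate Σ ρ_i t_i down to z_c; mantle fills any gap and the z_c terms cancel.
Column 1: 4.267×2100 + 20.21×2830 + 11.24×3040 + (z_c − 35.717)×3380
Column 2: 3.071×0 + x×2790 + 9.555×2960 + (z_c − 3.071 − 9.555 − x)×3380
The z_c×3380 term appears on both sides and cancels. Collect the known terms of each column as K = Σ(ρt)_known − 3380 × (depth of known layers): K_1 = 100324.6 − 3380×35.717 = −20398.86; K_2 = 28282.8 − 3380×(3.071 + 9.555) = −14393.08.
Balance: K_1 = K_2 − x×(3380 − 2790), so x = (K_2 − K_1)/(3380 − 2790) = 6005.78/590 = 10.2 km.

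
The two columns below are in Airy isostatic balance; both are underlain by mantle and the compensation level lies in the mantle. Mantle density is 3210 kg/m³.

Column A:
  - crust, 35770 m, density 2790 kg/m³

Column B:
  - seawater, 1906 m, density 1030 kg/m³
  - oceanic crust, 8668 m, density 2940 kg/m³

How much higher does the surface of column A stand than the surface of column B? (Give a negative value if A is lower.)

For any compensation level in the mantle, the mantle terms cancel and isostasy reduces to e = (Σt_A − Σt_B) − (Σ(ρt)_A − Σ(ρt)_B) / ρ_m.
Σt_A = 35770 m; Σt_B = 10574 m; Σ(ρt)_A = 99798300; Σ(ρt)_B = 27447100 (in m·kg/m³).
e = (35770 − 10574) − (99798300 − 27447100) / 3210 = 2660 m.

2660 m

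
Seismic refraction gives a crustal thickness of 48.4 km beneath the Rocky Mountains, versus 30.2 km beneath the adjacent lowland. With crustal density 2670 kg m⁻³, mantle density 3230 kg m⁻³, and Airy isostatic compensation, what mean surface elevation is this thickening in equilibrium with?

3.16 km

Excess crust Δ = 48.4 km − 30.2 km = 18.2 km, split between elevation h and root r with h + r = Δ.
Airy balance ρ_c h = (ρ_m − ρ_c) r gives r = h ρ_c/(ρ_m − ρ_c), so h (1 + ρ_c/(ρ_m − ρ_c)) = Δ, i.e. h = Δ (ρ_m − ρ_c)/ρ_m.
h = 18.2 km × 560/3230 = 3.16 km.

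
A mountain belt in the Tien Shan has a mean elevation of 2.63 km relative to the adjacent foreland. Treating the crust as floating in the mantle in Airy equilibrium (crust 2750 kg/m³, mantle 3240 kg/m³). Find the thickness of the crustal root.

14.8 km

By Archimedes' principle applied to the lithosphere: the weight of the topography is balanced by the buoyancy of the root, ρ_c h = (ρ_m − ρ_c) r.
r = h · ρ_c / (ρ_m − ρ_c) = 2.63 km × 2750 / (3240 − 2750) = 14.8 km.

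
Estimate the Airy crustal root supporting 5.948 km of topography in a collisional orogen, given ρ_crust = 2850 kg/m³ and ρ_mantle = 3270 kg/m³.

40.4 km

Equating mass per unit area of the two columns: the weight of the topography is balanced by the buoyancy of the root, ρ_c h = (ρ_m − ρ_c) r.
r = h · ρ_c / (ρ_m − ρ_c) = 5.948 km × 2850 / (3270 − 2850) = 40.4 km.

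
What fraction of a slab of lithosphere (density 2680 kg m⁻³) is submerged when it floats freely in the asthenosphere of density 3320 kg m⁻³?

Submerged fraction = ρ_obj/ρ_fluid = 2680/3320 = 0.807.

0.807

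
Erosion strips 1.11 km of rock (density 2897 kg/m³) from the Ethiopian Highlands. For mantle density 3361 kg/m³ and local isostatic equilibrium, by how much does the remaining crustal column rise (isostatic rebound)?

0.957 km

Unloading: uplift u = e ρ_c/ρ_m = 1.11 km × 2897/3361 = 0.957 km.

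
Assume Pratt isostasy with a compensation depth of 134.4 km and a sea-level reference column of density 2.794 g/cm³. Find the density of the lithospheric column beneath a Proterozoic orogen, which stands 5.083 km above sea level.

2.69 g/cm³

Pratt balance: ρ_ref D = ρ (D + h).
ρ = ρ_ref D/(D + h) = 2.794 × 134.4 km/(134.4 km + 5.083 km) = 2.69 g/cm³.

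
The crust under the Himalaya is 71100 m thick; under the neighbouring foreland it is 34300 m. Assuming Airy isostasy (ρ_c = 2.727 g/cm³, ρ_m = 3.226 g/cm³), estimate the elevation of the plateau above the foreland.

5690 m

Excess crust Δ = 71100 m − 34300 m = 36800 m, split between elevation h and root r with h + r = Δ.
Airy balance ρ_c h = (ρ_m − ρ_c) r gives r = h ρ_c/(ρ_m − ρ_c), so h (1 + ρ_c/(ρ_m − ρ_c)) = Δ, i.e. h = Δ (ρ_m − ρ_c)/ρ_m.
h = 36800 m × 0.499/3.226 = 5690 m.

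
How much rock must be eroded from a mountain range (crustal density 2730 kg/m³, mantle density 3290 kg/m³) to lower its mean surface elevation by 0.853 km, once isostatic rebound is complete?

5.01 km

Net drop Δ = e − u = e − e ρ_c/ρ_m = e (ρ_m − ρ_c)/ρ_m.
e = Δ ρ_m/(ρ_m − ρ_c) = 0.853 km × 3290/560 = 5.01 km.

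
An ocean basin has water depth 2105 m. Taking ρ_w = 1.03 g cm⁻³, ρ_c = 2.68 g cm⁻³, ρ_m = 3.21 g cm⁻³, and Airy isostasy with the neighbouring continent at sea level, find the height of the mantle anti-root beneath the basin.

In Airy isostatic equilibrium: replacing crust with seawater at the top is compensated by replacing crust with mantle at the base: d (ρ_c − ρ_w) = a (ρ_m − ρ_c).
a = d (ρ_c − ρ_w)/(ρ_m − ρ_c) = 2105 m × 1.65/0.53 = 6550 m.

6550 m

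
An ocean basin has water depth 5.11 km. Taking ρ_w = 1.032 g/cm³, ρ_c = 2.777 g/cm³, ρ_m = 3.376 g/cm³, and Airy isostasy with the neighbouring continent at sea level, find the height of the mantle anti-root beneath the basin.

For local isostatic compensation: replacing crust with seawater at the top is compensated by replacing crust with mantle at the base: d (ρ_c − ρ_w) = a (ρ_m − ρ_c).
a = d (ρ_c − ρ_w)/(ρ_m − ρ_c) = 5.11 km × 1.745/0.599 = 14.9 km.

14.9 km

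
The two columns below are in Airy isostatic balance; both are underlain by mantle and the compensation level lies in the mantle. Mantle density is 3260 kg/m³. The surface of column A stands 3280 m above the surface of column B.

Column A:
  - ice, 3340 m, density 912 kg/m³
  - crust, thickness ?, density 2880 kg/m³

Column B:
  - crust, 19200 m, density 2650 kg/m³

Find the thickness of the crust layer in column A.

Take the compensation level at the base of the deeper column (depth z_c below the surface of column A) and equate Σ ρ_i t_i down to z_c; mantle fills any gap and the z_c terms cancel.
Column A: 3340×912 + x×2880 + (z_c − 3340 − x)×3260
Column B: 3280×0 + 19200×2650 + (z_c − 3280 − 19200)×3260
The z_c×3260 term appears on both sides and cancels. Collect the known terms of each column as K = Σ(ρt)_known − 3260 × (depth of known layers): K_A = 3046080 − 3260×3340 = −7842320; K_B = 50880000 − 3260×(3280 + 19200) = −22404800.
Balance: K_A − x×(3260 − 2880) = K_B, so x = (K_A − K_B)/(3260 − 2880) = 14562500/380 = 38300 m.

38300 m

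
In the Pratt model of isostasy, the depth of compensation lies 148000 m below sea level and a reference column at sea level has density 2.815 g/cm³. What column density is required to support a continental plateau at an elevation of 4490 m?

2.73 g/cm³

Pratt balance: ρ_ref D = ρ (D + h).
ρ = ρ_ref D/(D + h) = 2.815 × 148000 m/(148000 m + 4490 m) = 2.73 g/cm³.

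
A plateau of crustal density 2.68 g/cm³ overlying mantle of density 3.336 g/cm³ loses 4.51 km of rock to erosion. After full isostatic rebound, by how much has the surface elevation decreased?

Rebound u = e ρ_c/ρ_m = 4.51 km × 2.68/3.336 = 3.623 km.
Net surface drop = e − u = 4.51 km − 3.623 km = e (ρ_m − ρ_c)/ρ_m = 0.887 km.

0.887 km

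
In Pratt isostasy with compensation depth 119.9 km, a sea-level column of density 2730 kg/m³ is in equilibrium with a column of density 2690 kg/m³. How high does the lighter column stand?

1.78 km

ρ_ref D = ρ (D + h) → h = D (ρ_ref − ρ)/ρ.
h = 119.9 km × (2730 − 2690)/2690 = 1.78 km.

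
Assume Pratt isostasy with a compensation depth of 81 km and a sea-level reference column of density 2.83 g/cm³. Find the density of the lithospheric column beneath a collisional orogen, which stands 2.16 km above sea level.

2.76 g/cm³

Pratt balance: ρ_ref D = ρ (D + h).
ρ = ρ_ref D/(D + h) = 2.83 × 81 km/(81 km + 2.16 km) = 2.76 g/cm³.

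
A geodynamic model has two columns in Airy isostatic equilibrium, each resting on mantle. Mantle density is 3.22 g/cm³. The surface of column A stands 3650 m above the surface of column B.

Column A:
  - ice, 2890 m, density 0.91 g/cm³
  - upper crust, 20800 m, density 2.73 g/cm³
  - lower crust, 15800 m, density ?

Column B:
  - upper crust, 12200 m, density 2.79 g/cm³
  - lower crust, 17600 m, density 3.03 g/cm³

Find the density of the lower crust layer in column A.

Take the compensation level at the base of the deeper column (depth z_c below the surface of column A) and equate Σ ρ_i t_i down to z_c; mantle fills any gap and the z_c terms cancel.
Column A: 2890×0.91 + 20800×2.73 + 15800×ρ + (z_c − 39490)×3.22
Column B: 3650×0 + 12200×2.79 + 17600×3.03 + (z_c − 3650 − 29800)×3.22
The z_c×3.22 term appears on both sides and cancels. Collect the known terms of each column as K = Σ(ρt)_known − 3.22 × (depth of known layers): K_A = 59413.9 − 3.22×39490 = −67743.9; K_B = 87366 − 3.22×(3650 + 29800) = −20343.
Balance: K_A + 15800×ρ = K_B, so ρ = (K_B − K_A)/15800 = 47400.9/15800 = 3 g/cm³.

3 g/cm³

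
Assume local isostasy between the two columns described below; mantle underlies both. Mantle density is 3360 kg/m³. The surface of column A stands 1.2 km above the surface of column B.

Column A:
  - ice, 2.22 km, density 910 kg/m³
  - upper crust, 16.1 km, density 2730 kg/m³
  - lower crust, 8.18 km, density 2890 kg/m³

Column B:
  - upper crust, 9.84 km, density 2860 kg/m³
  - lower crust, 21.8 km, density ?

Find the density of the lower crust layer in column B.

2880 kg/m³

Take the compensation level at the base of the deeper column (depth z_c below the surface of column A) and equate Σ ρ_i t_i down to z_c; mantle fills any gap and the z_c terms cancel.
Column A: 2.22×910 + 16.1×2730 + 8.18×2890 + (z_c − 26.5)×3360
Column B: 1.2×0 + 9.84×2860 + 21.8×ρ + (z_c − 1.2 − 31.64)×3360
The z_c×3360 term appears on both sides and cancels. Collect the known terms of each column as K = Σ(ρt)_known − 3360 × (depth of known layers): K_A = 69613.4 − 3360×26.5 = −19426.6; K_B = 28142.4 − 3360×(1.2 + 31.64) = −82200.
Balance: K_A = K_B + 21.8×ρ, so ρ = (K_A − K_B)/21.8 = 62773.4/21.8 = 2880 kg/m³.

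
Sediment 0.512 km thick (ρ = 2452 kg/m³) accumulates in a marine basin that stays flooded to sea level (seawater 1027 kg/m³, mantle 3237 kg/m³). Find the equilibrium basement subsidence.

0.33 km

Submarine loading: the sediment displaces seawater, and the subsidence is in turn flooded, so s (ρ_m − ρ_w) = t (ρ_sed − ρ_w).
s = 0.512 km × (2452 − 1027) / (3237 − 1027) = 0.33 km.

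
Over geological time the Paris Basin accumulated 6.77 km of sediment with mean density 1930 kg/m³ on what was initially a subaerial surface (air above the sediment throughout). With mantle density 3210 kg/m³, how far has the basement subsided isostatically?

4.07 km

Subaerial load: s = t ρ_sed / ρ_m = 6.77 km × 1930/3210 = 4.07 km.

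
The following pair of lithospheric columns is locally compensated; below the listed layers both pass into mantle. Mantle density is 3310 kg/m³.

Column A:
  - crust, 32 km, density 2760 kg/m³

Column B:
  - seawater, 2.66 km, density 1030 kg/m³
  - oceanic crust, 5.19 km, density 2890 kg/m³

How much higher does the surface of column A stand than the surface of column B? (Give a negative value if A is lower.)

2.83 km

For any compensation level in the mantle, the mantle terms cancel and isostasy reduces to e = (Σt_A − Σt_B) − (Σ(ρt)_A − Σ(ρt)_B) / ρ_m.
Σt_A = 32 km; Σt_B = 7.85 km; Σ(ρt)_A = 88320; Σ(ρt)_B = 17738.9 (in km·kg/m³).
e = (32 − 7.85) − (88320 − 17738.9) / 3310 = 2.83 km.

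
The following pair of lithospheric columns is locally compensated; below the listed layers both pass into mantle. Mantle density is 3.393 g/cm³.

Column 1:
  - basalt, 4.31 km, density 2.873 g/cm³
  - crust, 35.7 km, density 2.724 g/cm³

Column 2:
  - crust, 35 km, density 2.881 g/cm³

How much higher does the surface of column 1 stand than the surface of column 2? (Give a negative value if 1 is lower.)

For any compensation level in the mantle, the mantle terms cancel and isostasy reduces to e = (Σt_1 − Σt_2) − (Σ(ρt)_1 − Σ(ρt)_2) / ρ_m.
Σt_1 = 40.01 km; Σt_2 = 35 km; Σ(ρt)_1 = 109.62943; Σ(ρt)_2 = 100.835 (in km·g/cm³).
e = (40.01 − 35) − (109.62943 − 100.835) / 3.393 = 2.42 km.

2.42 km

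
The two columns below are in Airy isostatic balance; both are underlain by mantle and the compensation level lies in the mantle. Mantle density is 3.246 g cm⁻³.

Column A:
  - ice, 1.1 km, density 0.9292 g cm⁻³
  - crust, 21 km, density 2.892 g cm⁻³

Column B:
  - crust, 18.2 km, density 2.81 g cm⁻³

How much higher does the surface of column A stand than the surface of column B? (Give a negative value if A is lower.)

For any compensation level in the mantle, the mantle terms cancel and isostasy reduces to e = (Σt_A − Σt_B) − (Σ(ρt)_A − Σ(ρt)_B) / ρ_m.
Σt_A = 22.1 km; Σt_B = 18.2 km; Σ(ρt)_A = 61.75412; Σ(ρt)_B = 51.142 (in km·g cm⁻³).
e = (22.1 − 18.2) − (61.75412 − 51.142) / 3.246 = 0.631 km.

0.631 km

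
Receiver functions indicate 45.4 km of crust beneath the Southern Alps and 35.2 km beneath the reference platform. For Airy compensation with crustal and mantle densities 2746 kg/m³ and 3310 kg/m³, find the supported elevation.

1.74 km

Excess crust Δ = 45.4 km − 35.2 km = 10.2 km, split between elevation h and root r with h + r = Δ.
Airy balance ρ_c h = (ρ_m − ρ_c) r gives r = h ρ_c/(ρ_m − ρ_c), so h (1 + ρ_c/(ρ_m − ρ_c)) = Δ, i.e. h = Δ (ρ_m − ρ_c)/ρ_m.
h = 10.2 km × 564/3310 = 1.74 km.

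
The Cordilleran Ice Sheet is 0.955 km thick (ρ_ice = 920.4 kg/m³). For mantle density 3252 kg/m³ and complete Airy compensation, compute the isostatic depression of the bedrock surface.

0.27 km

For local isostatic compensation: the ice load ρ_ice t is balanced by mantle displaced below, ρ_m s.
s = t ρ_ice / ρ_m = 0.955 km × 920.4/3252 = 0.27 km.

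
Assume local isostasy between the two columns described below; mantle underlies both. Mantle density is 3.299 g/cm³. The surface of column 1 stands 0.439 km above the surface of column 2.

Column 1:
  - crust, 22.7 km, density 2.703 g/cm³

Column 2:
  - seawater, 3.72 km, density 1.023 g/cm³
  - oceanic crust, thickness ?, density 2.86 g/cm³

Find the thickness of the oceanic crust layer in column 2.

8.23 km

Take the compensation level at the base of the deeper column (depth z_c below the surface of column 1) and equate Σ ρ_i t_i down to z_c; mantle fills any gap and the z_c terms cancel.
Column 1: 22.7×2.703 + (z_c − 22.7)×3.299
Column 2: 0.439×0 + 3.72×1.023 + x×2.86 + (z_c − 0.439 − 3.72 − x)×3.299
The z_c×3.299 term appears on both sides and cancels. Collect the known terms of each column as K = Σ(ρt)_known − 3.299 × (depth of known layers): K_1 = 61.3581 − 3.299×22.7 = −13.5292; K_2 = 3.80556 − 3.299×(0.439 + 3.72) = −9.914981.
Balance: K_1 = K_2 − x×(3.299 − 2.86), so x = (K_2 − K_1)/(3.299 − 2.86) = 3.61422/0.439 = 8.23 km.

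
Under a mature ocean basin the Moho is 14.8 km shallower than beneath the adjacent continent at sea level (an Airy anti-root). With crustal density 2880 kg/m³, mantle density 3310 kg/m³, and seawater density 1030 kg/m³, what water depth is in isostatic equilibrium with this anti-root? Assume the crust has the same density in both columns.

Replacing a thickness d of crust by seawater at the top must be balanced by replacing crust with mantle at the base: d (ρ_c − ρ_w) = a (ρ_m − ρ_c).
d = a (ρ_m − ρ_c)/(ρ_c − ρ_w) = 14.8 km × 430/1850 = 3.44 km.

3.44 km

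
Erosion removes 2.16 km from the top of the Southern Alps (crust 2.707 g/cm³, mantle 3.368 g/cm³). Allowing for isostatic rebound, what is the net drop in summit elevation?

0.424 km

Rebound u = e ρ_c/ρ_m = 2.16 km × 2.707/3.368 = 1.736 km.
Net surface drop = e − u = 2.16 km − 1.736 km = e (ρ_m − ρ_c)/ρ_m = 0.424 km.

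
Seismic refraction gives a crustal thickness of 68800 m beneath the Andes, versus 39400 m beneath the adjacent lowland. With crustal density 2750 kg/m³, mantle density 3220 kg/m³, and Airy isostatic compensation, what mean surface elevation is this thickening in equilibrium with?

4290 m

Excess crust Δ = 68800 m − 39400 m = 29400 m, split between elevation h and root r with h + r = Δ.
Airy balance ρ_c h = (ρ_m − ρ_c) r gives r = h ρ_c/(ρ_m − ρ_c), so h (1 + ρ_c/(ρ_m − ρ_c)) = Δ, i.e. h = Δ (ρ_m − ρ_c)/ρ_m.
h = 29400 m × 470/3220 = 4290 m.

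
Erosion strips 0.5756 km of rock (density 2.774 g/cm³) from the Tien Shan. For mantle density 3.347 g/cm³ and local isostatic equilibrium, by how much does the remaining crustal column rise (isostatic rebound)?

Unloading: uplift u = e ρ_c/ρ_m = 0.5756 km × 2.774/3.347 = 0.477 km.

0.477 km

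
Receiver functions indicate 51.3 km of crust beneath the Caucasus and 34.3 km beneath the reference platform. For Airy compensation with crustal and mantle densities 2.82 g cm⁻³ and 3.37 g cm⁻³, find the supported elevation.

2.77 km

Excess crust Δ = 51.3 km − 34.3 km = 17 km, split between elevation h and root r with h + r = Δ.
Airy balance ρ_c h = (ρ_m − ρ_c) r gives r = h ρ_c/(ρ_m − ρ_c), so h (1 + ρ_c/(ρ_m − ρ_c)) = Δ, i.e. h = Δ (ρ_m − ρ_c)/ρ_m.
h = 17 km × 0.55/3.37 = 2.77 km.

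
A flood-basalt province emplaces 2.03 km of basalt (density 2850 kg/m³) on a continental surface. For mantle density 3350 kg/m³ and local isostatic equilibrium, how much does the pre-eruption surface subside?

1.73 km

Subaerial loading: s = t ρ_load / ρ_m.
s = 2.03 km × 2850/3350 = 1.73 km.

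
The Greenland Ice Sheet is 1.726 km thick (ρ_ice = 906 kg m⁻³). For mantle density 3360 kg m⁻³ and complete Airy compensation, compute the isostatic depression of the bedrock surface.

Isostatic balance requires: the ice load ρ_ice t is balanced by mantle displaced below, ρ_m s.
s = t ρ_ice / ρ_m = 1.726 km × 906/3360 = 0.465 km.

0.465 km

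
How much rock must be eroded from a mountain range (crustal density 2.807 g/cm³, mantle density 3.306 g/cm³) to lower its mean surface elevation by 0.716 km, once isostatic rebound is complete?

Net drop Δ = e − u = e − e ρ_c/ρ_m = e (ρ_m − ρ_c)/ρ_m.
e = Δ ρ_m/(ρ_m − ρ_c) = 0.716 km × 3.306/0.499 = 4.74 km.

4.74 km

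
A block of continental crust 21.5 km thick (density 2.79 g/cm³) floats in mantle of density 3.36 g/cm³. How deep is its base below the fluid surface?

Draft d = t ρ_obj/ρ_fluid = 21.5 km × 2.79/3.36 = 17.9 km.

17.9 km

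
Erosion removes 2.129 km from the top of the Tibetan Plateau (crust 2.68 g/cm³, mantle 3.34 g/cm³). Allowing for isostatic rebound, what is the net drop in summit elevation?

0.421 km

Rebound u = e ρ_c/ρ_m = 2.129 km × 2.68/3.34 = 1.708 km.
Net surface drop = e − u = 2.129 km − 1.708 km = e (ρ_m − ρ_c)/ρ_m = 0.421 km.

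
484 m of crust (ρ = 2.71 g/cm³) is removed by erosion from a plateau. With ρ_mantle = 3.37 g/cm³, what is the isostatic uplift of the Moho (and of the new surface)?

389 m

Unloading: uplift u = e ρ_c/ρ_m = 484 m × 2.71/3.37 = 389 m.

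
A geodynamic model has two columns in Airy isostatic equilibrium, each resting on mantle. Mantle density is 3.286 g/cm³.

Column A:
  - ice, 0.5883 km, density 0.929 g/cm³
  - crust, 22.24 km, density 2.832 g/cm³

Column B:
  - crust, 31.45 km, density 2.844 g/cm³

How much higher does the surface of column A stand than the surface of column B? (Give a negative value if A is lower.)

−0.736 km

For any compensation level in the mantle, the mantle terms cancel and isostasy reduces to e = (Σt_A − Σt_B) − (Σ(ρt)_A − Σ(ρt)_B) / ρ_m.
Σt_A = 22.8283 km; Σt_B = 31.45 km; Σ(ρt)_A = 63.5302107; Σ(ρt)_B = 89.4438 (in km·g/cm³).
e = (22.8283 − 31.45) − (63.5302107 − 89.4438) / 3.286 = −0.736 km.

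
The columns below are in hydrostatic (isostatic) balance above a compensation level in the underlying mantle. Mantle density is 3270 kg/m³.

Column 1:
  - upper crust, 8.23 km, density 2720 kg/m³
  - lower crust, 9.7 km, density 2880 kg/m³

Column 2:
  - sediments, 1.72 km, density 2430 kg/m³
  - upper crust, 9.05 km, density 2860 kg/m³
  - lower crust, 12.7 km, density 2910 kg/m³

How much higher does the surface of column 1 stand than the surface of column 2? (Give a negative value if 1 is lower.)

For any compensation level in the mantle, the mantle terms cancel and isostasy reduces to e = (Σt_1 − Σt_2) − (Σ(ρt)_1 − Σ(ρt)_2) / ρ_m.
Σt_1 = 17.93 km; Σt_2 = 23.47 km; Σ(ρt)_1 = 50321.6; Σ(ρt)_2 = 67019.6 (in km·kg/m³).
e = (17.93 − 23.47) − (50321.6 − 67019.6) / 3270 = −0.434 km.

−0.434 km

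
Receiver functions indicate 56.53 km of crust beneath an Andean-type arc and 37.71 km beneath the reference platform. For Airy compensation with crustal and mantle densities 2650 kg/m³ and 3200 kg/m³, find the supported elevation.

3.23 km

Excess crust Δ = 56.53 km − 37.71 km = 18.82 km, split between elevation h and root r with h + r = Δ.
Airy balance ρ_c h = (ρ_m − ρ_c) r gives r = h ρ_c/(ρ_m − ρ_c), so h (1 + ρ_c/(ρ_m − ρ_c)) = Δ, i.e. h = Δ (ρ_m − ρ_c)/ρ_m.
h = 18.82 km × 550/3200 = 3.23 km.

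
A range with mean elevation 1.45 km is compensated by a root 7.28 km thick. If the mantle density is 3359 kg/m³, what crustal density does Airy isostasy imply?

ρ_c h = (ρ_m − ρ_c) r → ρ_c (h + r) = ρ_m r → ρ_c = ρ_m r / (h + r).
ρ_c = 3359 × 7.28 km / (1.45 km + 7.28 km) = 2800 kg/m³.

2800 kg/m³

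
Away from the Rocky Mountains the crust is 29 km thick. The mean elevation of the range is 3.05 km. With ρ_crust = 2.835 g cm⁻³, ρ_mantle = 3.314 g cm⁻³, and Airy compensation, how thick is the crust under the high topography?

Root depth r = h ρ_c / (ρ_m − ρ_c) = 3.05 km × 2.835 / 0.479 = 18.05 km.
Total thickness = T + h + r = 29 km + 3.05 km + 18.05 km = 50.1 km.

50.1 km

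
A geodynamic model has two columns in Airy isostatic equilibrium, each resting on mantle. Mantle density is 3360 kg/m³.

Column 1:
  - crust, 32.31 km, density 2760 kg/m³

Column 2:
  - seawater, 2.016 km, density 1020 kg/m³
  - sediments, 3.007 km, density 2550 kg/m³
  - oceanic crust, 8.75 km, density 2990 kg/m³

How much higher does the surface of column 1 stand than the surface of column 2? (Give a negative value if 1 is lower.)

For any compensation level in the mantle, the mantle terms cancel and isostasy reduces to e = (Σt_1 − Σt_2) − (Σ(ρt)_1 − Σ(ρt)_2) / ρ_m.
Σt_1 = 32.31 km; Σt_2 = 13.773 km; Σ(ρt)_1 = 89175.6; Σ(ρt)_2 = 35886.67 (in km·kg/m³).
e = (32.31 − 13.773) − (89175.6 − 35886.67) / 3360 = 2.68 km.

2.68 km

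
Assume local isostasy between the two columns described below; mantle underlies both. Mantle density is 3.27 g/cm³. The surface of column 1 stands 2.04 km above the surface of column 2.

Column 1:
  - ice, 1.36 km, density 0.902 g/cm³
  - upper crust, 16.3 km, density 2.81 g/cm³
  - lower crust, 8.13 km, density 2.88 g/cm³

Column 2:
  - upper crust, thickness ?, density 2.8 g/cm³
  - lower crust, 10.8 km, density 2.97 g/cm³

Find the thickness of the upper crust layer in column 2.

8.46 km

Take the compensation level at the base of the deeper column (depth z_c below the surface of column 1) and equate Σ ρ_i t_i down to z_c; mantle fills any gap and the z_c terms cancel.
Column 1: 1.36×0.902 + 16.3×2.81 + 8.13×2.88 + (z_c − 25.79)×3.27
Column 2: 2.04×0 + x×2.8 + 10.8×2.97 + (z_c − 2.04 − 10.8 − x)×3.27
The z_c×3.27 term appears on both sides and cancels. Collect the known terms of each column as K = Σ(ρt)_known − 3.27 × (depth of known layers): K_1 = 70.44412 − 3.27×25.79 = −13.88918; K_2 = 32.076 − 3.27×(2.04 + 10.8) = −9.9108.
Balance: K_1 = K_2 − x×(3.27 − 2.8), so x = (K_2 − K_1)/(3.27 − 2.8) = 3.97838/0.47 = 8.46 km.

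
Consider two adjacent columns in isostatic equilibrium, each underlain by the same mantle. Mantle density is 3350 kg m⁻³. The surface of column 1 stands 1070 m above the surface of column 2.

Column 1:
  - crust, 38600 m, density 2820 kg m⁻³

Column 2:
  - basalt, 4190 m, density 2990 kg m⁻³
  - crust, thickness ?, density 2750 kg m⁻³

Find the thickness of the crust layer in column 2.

Take the compensation level at the base of the deeper column (depth z_c below the surface of column 1) and equate Σ ρ_i t_i down to z_c; mantle fills any gap and the z_c terms cancel.
Column 1: 38600×2820 + (z_c − 38600)×3350
Column 2: 1070×0 + 4190×2990 + x×2750 + (z_c − 1070 − 4190 − x)×3350
The z_c×3350 term appears on both sides and cancels. Collect the known terms of each column as K = Σ(ρt)_known − 3350 × (depth of known layers): K_1 = 108852000 − 3350×38600 = −20458000; K_2 = 12528100 − 3350×(1070 + 4190) = −5092900.
Balance: K_1 = K_2 − x×(3350 − 2750), so x = (K_2 − K_1)/(3350 − 2750) = 15365100/600 = 25600 m.

25600 m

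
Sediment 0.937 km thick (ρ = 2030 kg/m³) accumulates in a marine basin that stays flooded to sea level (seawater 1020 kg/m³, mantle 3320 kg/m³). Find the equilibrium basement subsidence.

0.411 km

Submarine loading: the sediment displaces seawater, and the subsidence is in turn flooded, so s (ρ_m − ρ_w) = t (ρ_sed − ρ_w).
s = 0.937 km × (2030 − 1020) / (3320 − 1020) = 0.411 km.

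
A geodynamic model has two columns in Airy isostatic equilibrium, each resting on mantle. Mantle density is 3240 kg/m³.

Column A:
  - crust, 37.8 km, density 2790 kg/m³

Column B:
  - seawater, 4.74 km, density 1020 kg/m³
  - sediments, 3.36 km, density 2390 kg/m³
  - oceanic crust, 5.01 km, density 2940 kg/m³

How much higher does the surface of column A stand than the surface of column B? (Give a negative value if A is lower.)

0.657 km

For any compensation level in the mantle, the mantle terms cancel and isostasy reduces to e = (Σt_A − Σt_B) − (Σ(ρt)_A − Σ(ρt)_B) / ρ_m.
Σt_A = 37.8 km; Σt_B = 13.11 km; Σ(ρt)_A = 105462; Σ(ρt)_B = 27594.6 (in km·kg/m³).
e = (37.8 − 13.11) − (105462 − 27594.6) / 3240 = 0.657 km.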